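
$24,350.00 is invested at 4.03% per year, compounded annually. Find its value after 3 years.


Formula: FV = P * (1 + r)^n
Substituting: FV = $24,350.00 * (1 + 0.0403)^3
Growth factor: (1.0403)^3 = 1.125838
FV = $24,350.00 * 1.125838 = $27,414.15

$27,414.15


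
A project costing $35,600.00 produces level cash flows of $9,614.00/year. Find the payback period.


Formula: Payback = investment / annual cash flow
Substituting: Payback = $35,600.00 / $9,614.00
Payback = 3.7029 years

3.7029 years


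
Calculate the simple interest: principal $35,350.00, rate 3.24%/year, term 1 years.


Formula: I = P * r * t
Substituting: I = $35,350.00 * 0.0324 * 1
Step: I = $35,350.00 * 0.0324
I = $1,145.34

$1,145.34


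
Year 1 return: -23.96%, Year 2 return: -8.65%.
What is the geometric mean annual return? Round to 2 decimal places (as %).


Formula: Geometric mean = ((1+r1)*(1+r2))^(1/2) - 1
Product: (1 + -0.2396) * (1 + -0.0865) = 0.7604 * 0.9135 = 0.694625
Square root: 0.694625^0.5 = 0.833442
Geometric mean = 0.833442 - 1 = -0.166558
As percentage: -16.66%

-16.66%


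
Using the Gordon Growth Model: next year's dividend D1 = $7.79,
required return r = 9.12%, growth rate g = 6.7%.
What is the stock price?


Formula: P = D1 / (r - g)
Spread: r - g = 0.0912 - 0.067 = 0.0242
Substituting: P = $7.79 / 0.0242
P = $321.90

$321.90


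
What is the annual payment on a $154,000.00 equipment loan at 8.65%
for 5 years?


Formula: PMT = PV * r / (1 - (1+r)^(-n))
Denominator: 1 - (1 + 0.0865)^(-5) = 0.339533
Numerator: $154,000.00 * 0.0865 = 13321.0
PMT = 13321.0 / 0.339533 = $39,233.34

$39,233.34


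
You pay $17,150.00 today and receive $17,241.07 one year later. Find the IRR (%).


Formula: IRR = C1/C0 - 1
Substituting: IRR = $17,241.07 / $17,150.00 - 1
Ratio: 1.00531 - 1 = 0.00531
IRR = 0.531%

0.531%


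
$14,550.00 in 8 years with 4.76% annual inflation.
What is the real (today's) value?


Formula: Real value = nominal / (1 + inflation)^years
Price level: (1 + 0.0476)^8 = 1.450654
Real value = $14,550.00 / 1.450654 = $10,029.96

$10,029.96


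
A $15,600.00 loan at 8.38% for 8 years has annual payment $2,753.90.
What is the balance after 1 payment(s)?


Formula: Balance = PV*(1+r)^k - PMT*((1+r)^k - 1)/r
Growth: (1 + 0.0838)^1 = 1.0838
Accumulated factor: ((1+r)^k - 1)/r = 1.0
Balance = $15,600.00 * 1.0838 - $2,753.90 * 1.0
Balance = $14,153.38

$14,153.38


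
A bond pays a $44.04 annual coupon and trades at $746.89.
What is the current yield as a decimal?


Formula: Current yield = annual coupon / price
Substituting: CY = $44.04 / $746.89
CY = 0.058965

0.058965


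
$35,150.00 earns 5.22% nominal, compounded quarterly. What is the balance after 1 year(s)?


Formula: FV = P * (1 + r/m)^(m*t)
Period rate: r/m = 0.0522 / 4 = 0.01305
Total periods: m*t = 4 * 1 = 4
Growth factor: (1 + 0.01305)^4 = 1.053231
FV = $35,150.00 * 1.053231 = $37,021.06

$37,021.06


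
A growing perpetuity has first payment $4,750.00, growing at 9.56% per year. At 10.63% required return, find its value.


Formula: PV = C / (r - g)
Spread: r - g = 0.1063 - 0.0956 = 0.0107
Substituting: PV = $4,750.00 / 0.0107
PV = $443,925.23

$443,925.23


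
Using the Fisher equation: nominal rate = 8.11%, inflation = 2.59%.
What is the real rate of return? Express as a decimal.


Formula: (1 + r_real) = (1 + r_nom) / (1 + inflation)
Substituting: (1 + r_real) = 1.0811 / 1.0259
(1 + r_real) = 1.053806
r_real = 1.053806 - 1 = 0.053806

0.053806


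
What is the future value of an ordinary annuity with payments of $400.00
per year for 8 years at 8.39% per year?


Formula: FV = PMT * ((1+r)^n - 1) / r
Growth factor: (1 + 0.0839)^8 = 1.905082
Numerator: 1.905082 - 1 = 0.905082
FV = $400.00 * 0.905082 / 0.0839 = $4,315.05

$4,315.05


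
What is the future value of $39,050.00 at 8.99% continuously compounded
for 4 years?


Formula: FV = P * e^(r*t)
Exponent: r*t = 0.0899 * 4 = 0.3596
e^(0.3596) = 1.432756
FV = $39,050.00 * 1.432756 = $55,949.13

$55,949.13


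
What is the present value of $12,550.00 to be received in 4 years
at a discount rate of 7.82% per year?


Formula: PV = FV / (1 + r)^n
Substituting: PV = $12,550.00 / (1 + 0.0782)^4
Discount factor: (1.0782)^4 = 1.351442
PV = $12,550.00 / 1.351442 = $9,286.38

$9,286.38


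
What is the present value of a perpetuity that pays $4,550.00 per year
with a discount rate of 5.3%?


Formula: PV = C / r
Substituting: PV = $4,550.00 / 0.053
PV = $85,849.06

$85,849.06


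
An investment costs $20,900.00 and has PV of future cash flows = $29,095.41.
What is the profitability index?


Formula: PI = PV(cash flows) / initial investment
Substituting: PI = $29,095.41 / $20,900.00
PI = 1.3921

1.3921


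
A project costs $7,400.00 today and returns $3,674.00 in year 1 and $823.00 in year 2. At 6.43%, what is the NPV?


Formula: NPV = C0 + C1/(1+r) + C2/(1+r)^2
Discount C1: $3,674.00 / (1 + 0.0643) = $3,452.03
Discount C2: $823.00 / (1 + 0.0643)^2 = $726.56
NPV = -$7,400.00 + $3,452.03 + $726.56 = -$3,221.41

-$3,221.41


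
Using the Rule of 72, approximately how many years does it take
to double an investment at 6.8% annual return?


Formula: Years ≈ 72 / r
Substituting: Years ≈ 72 / 6.8
Years ≈ 10.6

10.6 years


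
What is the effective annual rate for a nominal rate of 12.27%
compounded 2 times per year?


Formula: EAR = (1 + r/m)^m - 1
Period rate: r/m = 0.1227 / 2 = 0.06135
Compounding: (1 + 0.06135)^2 = 1.126464
EAR = 1.126464 - 1 = 0.126464

0.126464


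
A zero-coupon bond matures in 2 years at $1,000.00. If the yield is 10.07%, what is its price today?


Formula: Price = FV / (1 + r)^n
Substituting: Price = $1,000.00 / (1 + 0.1007)^2
Discount factor: (1.1007)^2 = 1.21154
Price = $1,000.00 / 1.21154 = $825.40

$825.40


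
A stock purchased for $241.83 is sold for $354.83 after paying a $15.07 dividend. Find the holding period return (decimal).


Formula: HPR = (P1 - P0 + D) / P0
Gain: $354.83 - $241.83 + $15.07 = $128.07
HPR = $128.07 / $241.83 = 0.5296

0.5296


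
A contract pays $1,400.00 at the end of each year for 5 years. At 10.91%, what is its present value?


Formula: PV = PMT * (1 - (1+r)^(-n)) / r
Discount factor: (1 + 0.1091)^(-5) = 0.595863
Bracket: 1 - 0.595863 = 0.404137
PV = $1,400.00 * 0.404137 / 0.1091 = $5,185.99

$5,185.99


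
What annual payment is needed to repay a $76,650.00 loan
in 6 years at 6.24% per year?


Formula: PMT = PV * r / (1 - (1+r)^(-n))
Denominator: 1 - (1 + 0.0624)^(-6) = 0.304541
Numerator: $76,650.00 * 0.0624 = 4782.96
PMT = 4782.96 / 0.304541 = $15,705.48

$15,705.48


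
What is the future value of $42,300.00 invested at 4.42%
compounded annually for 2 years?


Formula: FV = P * (1 + r)^n
Substituting: FV = $42,300.00 * (1 + 0.0442)^2
Growth factor: (1.0442)^2 = 1.090354
FV = $42,300.00 * 1.090354 = $46,121.96

$46,121.96


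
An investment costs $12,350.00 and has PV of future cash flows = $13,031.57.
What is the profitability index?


Formula: PI = PV(cash flows) / initial investment
Substituting: PI = $13,031.57 / $12,350.00
PI = 1.0552

1.0552


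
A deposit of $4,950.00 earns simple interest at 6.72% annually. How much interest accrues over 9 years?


Formula: I = P * r * t
Substituting: I = $4,950.00 * 0.0672 * 9
Step: I = $4,950.00 * 0.6048
I = $2,993.76

$2,993.76


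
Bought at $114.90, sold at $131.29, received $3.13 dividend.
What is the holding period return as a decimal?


Formula: HPR = (P1 - P0 + D) / P0
Gain: $131.29 - $114.90 + $3.13 = $19.52
HPR = $19.52 / $114.90 = 0.1699

0.1699


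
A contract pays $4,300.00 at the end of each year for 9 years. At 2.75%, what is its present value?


Formula: PV = PMT * (1 - (1+r)^(-n)) / r
Discount factor: (1 + 0.0275)^(-9) = 0.783364
Bracket: 1 - 0.783364 = 0.216636
PV = $4,300.00 * 0.216636 / 0.0275 = $33,874.02

$33,874.02


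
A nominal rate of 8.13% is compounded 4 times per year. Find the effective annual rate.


Formula: EAR = (1 + r/m)^m - 1
Period rate: r/m = 0.0813 / 4 = 0.020325
Compounding: (1 + 0.020325)^4 = 1.083812
EAR = 1.083812 - 1 = 0.083812

0.083812


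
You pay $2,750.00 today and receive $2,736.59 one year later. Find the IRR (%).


Formula: IRR = C1/C0 - 1
Substituting: IRR = $2,736.59 / $2,750.00 - 1
Ratio: 0.995124 - 1 = -0.004876
IRR = -0.4876%

-0.4876%


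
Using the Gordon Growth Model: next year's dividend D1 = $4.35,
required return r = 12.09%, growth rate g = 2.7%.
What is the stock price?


Formula: P = D1 / (r - g)
Spread: r - g = 0.1209 - 0.027 = 0.0939
Substituting: P = $4.35 / 0.0939
P = $46.33

$46.33


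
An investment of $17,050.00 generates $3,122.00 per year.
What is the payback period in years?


Formula: Payback = investment / annual cash flow
Substituting: Payback = $17,050.00 / $3,122.00
Payback = 5.4612 years

5.4612 years


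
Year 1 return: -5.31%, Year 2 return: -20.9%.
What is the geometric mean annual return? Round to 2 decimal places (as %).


Formula: Geometric mean = ((1+r1)*(1+r2))^(1/2) - 1
Product: (1 + -0.0531) * (1 + -0.209) = 0.9469 * 0.791 = 0.748998
Square root: 0.748998^0.5 = 0.865447
Geometric mean = 0.865447 - 1 = -0.134553
As percentage: -13.46%

-13.46%


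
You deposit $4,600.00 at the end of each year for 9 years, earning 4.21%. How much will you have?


Formula: FV = PMT * ((1+r)^n - 1) / r
Growth factor: (1 + 0.0421)^9 = 1.449388
Numerator: 1.449388 - 1 = 0.449388
FV = $4,600.00 * 0.449388 / 0.0421 = $49,101.74

$49,101.74


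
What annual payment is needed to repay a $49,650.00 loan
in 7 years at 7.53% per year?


Formula: PMT = PV * r / (1 - (1+r)^(-n))
Denominator: 1 - (1 + 0.0753)^(-7) = 0.398421
Numerator: $49,650.00 * 0.0753 = 3738.645
PMT = 3738.645 / 0.398421 = $9,383.65

$9,383.65


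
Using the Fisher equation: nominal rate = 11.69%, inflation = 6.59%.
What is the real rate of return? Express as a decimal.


Formula: (1 + r_real) = (1 + r_nom) / (1 + inflation)
Substituting: (1 + r_real) = 1.1169 / 1.0659
(1 + r_real) = 1.047847
r_real = 1.047847 - 1 = 0.047847

0.047847


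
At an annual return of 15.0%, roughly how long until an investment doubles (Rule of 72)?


Formula: Years ≈ 72 / r
Substituting: Years ≈ 72 / 15.0
Years ≈ 4.8

4.8 years


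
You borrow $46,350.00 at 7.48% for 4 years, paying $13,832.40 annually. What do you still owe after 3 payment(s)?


Formula: Balance = PV*(1+r)^k - PMT*((1+r)^k - 1)/r
Growth: (1 + 0.0748)^3 = 1.241604
Accumulated factor: ((1+r)^k - 1)/r = 3.229995
Balance = $46,350.00 * 1.241604 - $13,832.40 * 3.229995
Balance = $12,869.74

$12,869.74


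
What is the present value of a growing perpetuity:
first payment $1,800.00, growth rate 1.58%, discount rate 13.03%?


Formula: PV = C / (r - g)
Spread: r - g = 0.1303 - 0.0158 = 0.1145
Substituting: PV = $1,800.00 / 0.1145
PV = $15,720.52

$15,720.52


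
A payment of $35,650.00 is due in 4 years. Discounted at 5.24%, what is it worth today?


Formula: PV = FV / (1 + r)^n
Substituting: PV = $35,650.00 / (1 + 0.0524)^4
Discount factor: (1.0524)^4 = 1.226658
PV = $35,650.00 / 1.226658 = $29,062.71

$29,062.71


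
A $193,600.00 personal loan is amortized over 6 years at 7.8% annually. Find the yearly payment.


Formula: PMT = PV * r / (1 - (1+r)^(-n))
Denominator: 1 - (1 + 0.078)^(-6) = 0.362783
Numerator: $193,600.00 * 0.078 = 15100.8
PMT = 15100.8 / 0.362783 = $41,624.90

$41,624.90


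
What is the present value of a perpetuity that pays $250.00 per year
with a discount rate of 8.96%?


Formula: PV = C / r
Substituting: PV = $250.00 / 0.0896
PV = $2,790.18

$2,790.18


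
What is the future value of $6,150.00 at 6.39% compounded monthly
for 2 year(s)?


Formula: FV = P * (1 + r/m)^(m*t)
Period rate: r/m = 0.0639 / 12 = 0.005325
Total periods: m*t = 12 * 2 = 24
Growth factor: (1 + 0.005325)^24 = 1.13594
FV = $6,150.00 * 1.13594 = $6,986.03

$6,986.03


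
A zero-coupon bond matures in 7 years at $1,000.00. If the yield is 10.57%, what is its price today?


Formula: Price = FV / (1 + r)^n
Substituting: Price = $1,000.00 / (1 + 0.1057)^7
Discount factor: (1.1057)^7 = 2.020511
Price = $1,000.00 / 2.020511 = $494.92

$494.92


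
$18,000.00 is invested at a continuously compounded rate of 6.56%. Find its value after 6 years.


Formula: FV = P * e^(r*t)
Exponent: r*t = 0.0656 * 6 = 0.3936
e^(0.3936) = 1.482308
FV = $18,000.00 * 1.482308 = $26,681.54

$26,681.54


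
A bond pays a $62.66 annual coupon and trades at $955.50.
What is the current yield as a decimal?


Formula: Current yield = annual coupon / price
Substituting: CY = $62.66 / $955.50
CY = 0.065578

0.065578


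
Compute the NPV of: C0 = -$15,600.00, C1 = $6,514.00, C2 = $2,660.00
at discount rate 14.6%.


Formula: NPV = C0 + C1/(1+r) + C2/(1+r)^2
Discount C1: $6,514.00 / (1 + 0.146) = $5,684.12
Discount C2: $2,660.00 / (1 + 0.146)^2 = $2,025.41
NPV = -$15,600.00 + $5,684.12 + $2,025.41 = -$7,890.47

-$7,890.47


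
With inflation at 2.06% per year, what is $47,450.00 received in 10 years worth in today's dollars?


Formula: Real value = nominal / (1 + inflation)^years
Price level: (1 + 0.0206)^10 = 1.226184
Real value = $47,450.00 / 1.226184 = $38,697.29

$38,697.29


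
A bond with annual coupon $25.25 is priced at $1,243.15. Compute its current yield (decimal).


Formula: Current yield = annual coupon / price
Substituting: CY = $25.25 / $1,243.15
CY = 0.020311

0.020311


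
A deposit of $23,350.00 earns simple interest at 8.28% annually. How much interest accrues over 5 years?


Formula: I = P * r * t
Substituting: I = $23,350.00 * 0.0828 * 5
Step: I = $23,350.00 * 0.414
I = $9,666.90

$9,666.90


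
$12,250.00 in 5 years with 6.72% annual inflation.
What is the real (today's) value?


Formula: Real value = nominal / (1 + inflation)^years
Price level: (1 + 0.0672)^5 = 1.384296
Real value = $12,250.00 / 1.384296 = $8,849.26

$8,849.26


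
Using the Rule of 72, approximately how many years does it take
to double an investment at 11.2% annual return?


Formula: Years ≈ 72 / r
Substituting: Years ≈ 72 / 11.2
Years ≈ 6.4

6.4 years


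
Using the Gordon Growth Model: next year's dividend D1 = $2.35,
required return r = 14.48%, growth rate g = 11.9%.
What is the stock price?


Formula: P = D1 / (r - g)
Spread: r - g = 0.1448 - 0.119 = 0.0258
Substituting: P = $2.35 / 0.0258
P = $91.09

$91.09


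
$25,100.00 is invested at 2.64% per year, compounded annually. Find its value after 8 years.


Formula: FV = P * (1 + r)^n
Substituting: FV = $25,100.00 * (1 + 0.0264)^8
Growth factor: (1.0264)^8 = 1.23178
FV = $25,100.00 * 1.23178 = $30,917.68

$30,917.68


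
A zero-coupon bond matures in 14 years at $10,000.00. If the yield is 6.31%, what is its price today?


Formula: Price = FV / (1 + r)^n
Substituting: Price = $10,000.00 / (1 + 0.0631)^14
Discount factor: (1.0631)^14 = 2.355253
Price = $10,000.00 / 2.355253 = $4,245.83

$4,245.83


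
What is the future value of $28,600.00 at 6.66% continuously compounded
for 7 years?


Formula: FV = P * e^(r*t)
Exponent: r*t = 0.0666 * 7 = 0.4662
e^(0.4662) = 1.593926
FV = $28,600.00 * 1.593926 = $45,586.28

$45,586.28


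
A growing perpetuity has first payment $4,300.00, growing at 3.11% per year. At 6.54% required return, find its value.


Formula: PV = C / (r - g)
Spread: r - g = 0.0654 - 0.0311 = 0.0343
Substituting: PV = $4,300.00 / 0.0343
PV = $125,364.43

$125,364.43


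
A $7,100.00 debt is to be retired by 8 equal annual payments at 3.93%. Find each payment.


Formula: PMT = PV * r / (1 - (1+r)^(-n))
Denominator: 1 - (1 + 0.0393)^(-8) = 0.265363
Numerator: $7,100.00 * 0.0393 = 279.03
PMT = 279.03 / 0.265363 = $1,051.50

$1,051.50


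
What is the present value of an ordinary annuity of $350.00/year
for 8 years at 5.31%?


Formula: PV = PMT * (1 - (1+r)^(-n)) / r
Discount factor: (1 + 0.0531)^(-8) = 0.661063
Bracket: 1 - 0.661063 = 0.338937
PV = $350.00 * 0.338937 / 0.0531 = $2,234.05

$2,234.05


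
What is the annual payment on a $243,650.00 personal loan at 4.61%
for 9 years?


Formula: PMT = PV * r / (1 - (1+r)^(-n))
Denominator: 1 - (1 + 0.0461)^(-9) = 0.333437
Numerator: $243,650.00 * 0.0461 = 11232.265
PMT = 11232.265 / 0.333437 = $33,686.32

$33,686.32


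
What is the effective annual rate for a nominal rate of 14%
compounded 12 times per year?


Formula: EAR = (1 + r/m)^m - 1
Period rate: r/m = 0.14 / 12 = 0.011667
Compounding: (1 + 0.011667)^12 = 1.149342
EAR = 1.149342 - 1 = 0.149342

0.149342


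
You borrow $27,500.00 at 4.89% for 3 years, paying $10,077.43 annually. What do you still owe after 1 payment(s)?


Formula: Balance = PV*(1+r)^k - PMT*((1+r)^k - 1)/r
Growth: (1 + 0.0489)^1 = 1.0489
Accumulated factor: ((1+r)^k - 1)/r = 1.0
Balance = $27,500.00 * 1.0489 - $10,077.43 * 1.0
Balance = $18,767.32

$18,767.32


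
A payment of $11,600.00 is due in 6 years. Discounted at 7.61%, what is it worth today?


Formula: PV = FV / (1 + r)^n
Substituting: PV = $11,600.00 / (1 + 0.0761)^6
Discount factor: (1.0761)^6 = 1.552801
PV = $11,600.00 / 1.552801 = $7,470.37

$7,470.37


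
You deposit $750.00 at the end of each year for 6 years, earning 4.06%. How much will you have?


Formula: FV = PMT * ((1+r)^n - 1) / r
Growth factor: (1 + 0.0406)^6 = 1.269705
Numerator: 1.269705 - 1 = 0.269705
FV = $750.00 * 0.269705 / 0.0406 = $4,982.24

$4,982.24


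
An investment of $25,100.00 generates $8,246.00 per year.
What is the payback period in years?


Formula: Payback = investment / annual cash flow
Substituting: Payback = $25,100.00 / $8,246.00
Payback = 3.0439 years

3.0439 years


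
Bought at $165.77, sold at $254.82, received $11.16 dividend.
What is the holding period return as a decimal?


Formula: HPR = (P1 - P0 + D) / P0
Gain: $254.82 - $165.77 + $11.16 = $100.21
HPR = $100.21 / $165.77 = 0.6045

0.6045


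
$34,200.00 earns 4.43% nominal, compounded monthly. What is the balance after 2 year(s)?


Formula: FV = P * (1 + r/m)^(m*t)
Period rate: r/m = 0.0443 / 12 = 0.003692
Total periods: m*t = 12 * 2 = 24
Growth factor: (1 + 0.003692)^24 = 1.092465
FV = $34,200.00 * 1.092465 = $37,362.31

$37,362.31


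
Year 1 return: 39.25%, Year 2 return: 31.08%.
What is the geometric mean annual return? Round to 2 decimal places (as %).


Formula: Geometric mean = ((1+r1)*(1+r2))^(1/2) - 1
Product: (1 + 0.3925) * (1 + 0.3108) = 1.3925 * 1.3108 = 1.825289
Square root: 1.825289^0.5 = 1.351033
Geometric mean = 1.351033 - 1 = 0.351033
As percentage: 35.10%

35.10%


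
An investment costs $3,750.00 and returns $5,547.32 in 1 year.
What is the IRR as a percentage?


Formula: IRR = C1/C0 - 1
Substituting: IRR = $5,547.32 / $3,750.00 - 1
Ratio: 1.479285 - 1 = 0.479285
IRR = 47.9285%

47.9285%


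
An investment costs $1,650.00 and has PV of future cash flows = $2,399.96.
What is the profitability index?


Formula: PI = PV(cash flows) / initial investment
Substituting: PI = $2,399.96 / $1,650.00
PI = 1.4545

1.4545


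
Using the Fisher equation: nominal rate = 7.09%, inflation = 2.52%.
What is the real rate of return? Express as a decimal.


Formula: (1 + r_real) = (1 + r_nom) / (1 + inflation)
Substituting: (1 + r_real) = 1.0709 / 1.0252
(1 + r_real) = 1.044577
r_real = 1.044577 - 1 = 0.044577

0.044577


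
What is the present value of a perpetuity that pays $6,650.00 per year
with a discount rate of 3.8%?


Formula: PV = C / r
Substituting: PV = $6,650.00 / 0.038
PV = $175,000.00

$175,000.00


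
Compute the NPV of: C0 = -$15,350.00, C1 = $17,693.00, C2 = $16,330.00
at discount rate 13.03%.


Formula: NPV = C0 + C1/(1+r) + C2/(1+r)^2
Discount C1: $17,693.00 / (1 + 0.1303) = $15,653.37
Discount C2: $16,330.00 / (1 + 0.1303)^2 = $12,782.00
NPV = -$15,350.00 + $15,653.37 + $12,782.00 = $13,085.36

$13,085.36


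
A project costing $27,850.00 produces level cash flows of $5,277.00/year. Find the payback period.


Formula: Payback = investment / annual cash flow
Substituting: Payback = $27,850.00 / $5,277.00
Payback = 5.2776 years

5.2776 years


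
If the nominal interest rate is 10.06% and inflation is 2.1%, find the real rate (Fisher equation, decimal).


Formula: (1 + r_real) = (1 + r_nom) / (1 + inflation)
Substituting: (1 + r_real) = 1.1006 / 1.021
(1 + r_real) = 1.077963
r_real = 1.077963 - 1 = 0.077963

0.077963


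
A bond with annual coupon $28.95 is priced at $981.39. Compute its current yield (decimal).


Formula: Current yield = annual coupon / price
Substituting: CY = $28.95 / $981.39
CY = 0.029499

0.029499


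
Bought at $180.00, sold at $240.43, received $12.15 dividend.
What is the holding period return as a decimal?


Formula: HPR = (P1 - P0 + D) / P0
Gain: $240.43 - $180.00 + $12.15 = $72.58
HPR = $72.58 / $180.00 = 0.4032

0.4032


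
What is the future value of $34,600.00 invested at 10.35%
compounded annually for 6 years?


Formula: FV = P * (1 + r)^n
Substituting: FV = $34,600.00 * (1 + 0.1035)^6
Growth factor: (1.1035)^6 = 1.805652
FV = $34,600.00 * 1.805652 = $62,475.56

$62,475.56


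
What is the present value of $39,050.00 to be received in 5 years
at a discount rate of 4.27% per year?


Formula: PV = FV / (1 + r)^n
Substituting: PV = $39,050.00 / (1 + 0.0427)^5
Discount factor: (1.0427)^5 = 1.232528
PV = $39,050.00 / 1.232528 = $31,682.84

$31,682.84


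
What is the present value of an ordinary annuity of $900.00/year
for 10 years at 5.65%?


Formula: PV = PMT * (1 - (1+r)^(-n)) / r
Discount factor: (1 + 0.0565)^(-10) = 0.577172
Bracket: 1 - 0.577172 = 0.422828
PV = $900.00 * 0.422828 / 0.0565 = $6,735.32

$6,735.32


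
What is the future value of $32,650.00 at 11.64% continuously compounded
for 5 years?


Formula: FV = P * e^(r*t)
Exponent: r*t = 0.1164 * 5 = 0.582
e^(0.582) = 1.789614
FV = $32,650.00 * 1.789614 = $58,430.90

$58,430.90


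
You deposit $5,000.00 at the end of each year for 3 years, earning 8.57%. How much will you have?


Formula: FV = PMT * ((1+r)^n - 1) / r
Growth factor: (1 + 0.0857)^3 = 1.279763
Numerator: 1.279763 - 1 = 0.279763
FV = $5,000.00 * 0.279763 / 0.0857 = $16,322.22

$16,322.22


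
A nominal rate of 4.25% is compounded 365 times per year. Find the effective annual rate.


Formula: EAR = (1 + r/m)^m - 1
Period rate: r/m = 0.0425 / 365 = 0.000116
Compounding: (1 + 0.000116)^365 = 1.043413
EAR = 1.043413 - 1 = 0.043413

0.043413


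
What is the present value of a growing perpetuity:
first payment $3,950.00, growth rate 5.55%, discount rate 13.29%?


Formula: PV = C / (r - g)
Spread: r - g = 0.1329 - 0.0555 = 0.0774
Substituting: PV = $3,950.00 / 0.0774
PV = $51,033.59

$51,033.59


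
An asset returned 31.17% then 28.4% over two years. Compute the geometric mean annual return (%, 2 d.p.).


Formula: Geometric mean = ((1+r1)*(1+r2))^(1/2) - 1
Product: (1 + 0.3117) * (1 + 0.284) = 1.3117 * 1.284 = 1.684223
Square root: 1.684223^0.5 = 1.297776
Geometric mean = 1.297776 - 1 = 0.297776
As percentage: 29.78%

29.78%


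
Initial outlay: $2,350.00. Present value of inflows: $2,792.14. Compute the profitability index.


Formula: PI = PV(cash flows) / initial investment
Substituting: PI = $2,792.14 / $2,350.00
PI = 1.1881

1.1881


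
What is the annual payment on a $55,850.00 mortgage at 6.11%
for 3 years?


Formula: PMT = PV * r / (1 - (1+r)^(-n))
Denominator: 1 - (1 + 0.0611)^(-3) = 0.162989
Numerator: $55,850.00 * 0.0611 = 3412.435
PMT = 3412.435 / 0.162989 = $20,936.57

$20,936.57


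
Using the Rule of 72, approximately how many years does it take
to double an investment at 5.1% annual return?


Formula: Years ≈ 72 / r
Substituting: Years ≈ 72 / 5.1
Years ≈ 14.1

14.1 years


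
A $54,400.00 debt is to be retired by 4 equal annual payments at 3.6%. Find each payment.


Formula: PMT = PV * r / (1 - (1+r)^(-n))
Denominator: 1 - (1 + 0.036)^(-4) = 0.131918
Numerator: $54,400.00 * 0.036 = 1958.4
PMT = 1958.4 / 0.131918 = $14,845.64

$14,845.64


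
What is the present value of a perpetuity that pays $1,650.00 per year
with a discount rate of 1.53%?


Formula: PV = C / r
Substituting: PV = $1,650.00 / 0.0153
PV = $107,843.14

$107,843.14


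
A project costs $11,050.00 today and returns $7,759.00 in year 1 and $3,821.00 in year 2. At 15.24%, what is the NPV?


Formula: NPV = C0 + C1/(1+r) + C2/(1+r)^2
Discount C1: $7,759.00 / (1 + 0.1524) = $6,732.91
Discount C2: $3,821.00 / (1 + 0.1524)^2 = $2,877.20
NPV = -$11,050.00 + $6,732.91 + $2,877.20 = -$1,439.89

-$1,439.89


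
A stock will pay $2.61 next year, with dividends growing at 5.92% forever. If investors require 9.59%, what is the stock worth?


Formula: P = D1 / (r - g)
Spread: r - g = 0.0959 - 0.0592 = 0.0367
Substituting: P = $2.61 / 0.0367
P = $71.12

$71.12


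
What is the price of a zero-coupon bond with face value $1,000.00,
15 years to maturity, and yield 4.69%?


Formula: Price = FV / (1 + r)^n
Substituting: Price = $1,000.00 / (1 + 0.0469)^15
Discount factor: (1.0469)^15 = 1.98874
Price = $1,000.00 / 1.98874 = $502.83

$502.83


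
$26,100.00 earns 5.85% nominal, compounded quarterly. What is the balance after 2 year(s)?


Formula: FV = P * (1 + r/m)^(m*t)
Period rate: r/m = 0.0585 / 4 = 0.014625
Total periods: m*t = 4 * 2 = 8
Growth factor: (1 + 0.014625)^8 = 1.123167
FV = $26,100.00 * 1.123167 = $29,314.67

$29,314.67


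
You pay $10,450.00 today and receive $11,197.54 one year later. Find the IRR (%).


Formula: IRR = C1/C0 - 1
Substituting: IRR = $11,197.54 / $10,450.00 - 1
Ratio: 1.071535 - 1 = 0.071535
IRR = 7.1535%

7.1535%


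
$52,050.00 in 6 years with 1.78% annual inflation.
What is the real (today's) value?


Formula: Real value = nominal / (1 + inflation)^years
Price level: (1 + 0.0178)^6 = 1.111667
Real value = $52,050.00 / 1.111667 = $46,821.58

$46,821.58


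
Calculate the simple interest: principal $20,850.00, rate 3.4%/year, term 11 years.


Formula: I = P * r * t
Substituting: I = $20,850.00 * 0.034 * 11
Step: I = $20,850.00 * 0.374
I = $7,797.90

$7,797.90


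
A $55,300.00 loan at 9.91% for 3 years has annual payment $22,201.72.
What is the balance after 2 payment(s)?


Formula: Balance = PV*(1+r)^k - PMT*((1+r)^k - 1)/r
Growth: (1 + 0.0991)^2 = 1.208021
Accumulated factor: ((1+r)^k - 1)/r = 2.0991
Balance = $55,300.00 * 1.208021 - $22,201.72 * 2.0991
Balance = $20,199.92

$20,199.92


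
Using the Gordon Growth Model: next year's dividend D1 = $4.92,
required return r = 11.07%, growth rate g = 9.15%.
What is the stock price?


Formula: P = D1 / (r - g)
Spread: r - g = 0.1107 - 0.0915 = 0.0192
Substituting: P = $4.92 / 0.0192
P = $256.25

$256.25


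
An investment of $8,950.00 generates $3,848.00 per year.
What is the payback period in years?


Formula: Payback = investment / annual cash flow
Substituting: Payback = $8,950.00 / $3,848.00
Payback = 2.3259 years

2.3259 years


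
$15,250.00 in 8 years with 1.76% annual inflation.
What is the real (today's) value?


Formula: Real value = nominal / (1 + inflation)^years
Price level: (1 + 0.0176)^8 = 1.149785
Real value = $15,250.00 / 1.149785 = $13,263.34

$13,263.34


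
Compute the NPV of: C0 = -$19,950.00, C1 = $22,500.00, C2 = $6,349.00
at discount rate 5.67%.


Formula: NPV = C0 + C1/(1+r) + C2/(1+r)^2
Discount C1: $22,500.00 / (1 + 0.0567) = $21,292.70
Discount C2: $6,349.00 / (1 + 0.0567)^2 = $5,685.94
NPV = -$19,950.00 + $21,292.70 + $5,685.94 = $7,028.64

$7,028.64


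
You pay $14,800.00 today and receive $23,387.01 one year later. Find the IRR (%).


Formula: IRR = C1/C0 - 1
Substituting: IRR = $23,387.01 / $14,800.00 - 1
Ratio: 1.580203 - 1 = 0.580203
IRR = 58.0203%

58.0203%


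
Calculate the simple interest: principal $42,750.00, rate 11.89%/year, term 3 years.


Formula: I = P * r * t
Substituting: I = $42,750.00 * 0.1189 * 3
Step: I = $42,750.00 * 0.3567
I = $15,248.93

$15,248.93


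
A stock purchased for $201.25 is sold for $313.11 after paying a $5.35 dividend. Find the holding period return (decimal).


Formula: HPR = (P1 - P0 + D) / P0
Gain: $313.11 - $201.25 + $5.35 = $117.21
HPR = $117.21 / $201.25 = 0.5824

0.5824


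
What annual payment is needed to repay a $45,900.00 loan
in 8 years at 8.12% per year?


Formula: PMT = PV * r / (1 - (1+r)^(-n))
Denominator: 1 - (1 + 0.0812)^(-8) = 0.46451
Numerator: $45,900.00 * 0.0812 = 3727.08
PMT = 3727.08 / 0.46451 = $8,023.69

$8,023.69


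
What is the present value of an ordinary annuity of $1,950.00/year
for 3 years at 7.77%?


Formula: PV = PMT * (1 - (1+r)^(-n)) / r
Discount factor: (1 + 0.0777)^(-3) = 0.798926
Bracket: 1 - 0.798926 = 0.201074
PV = $1,950.00 * 0.201074 / 0.0777 = $5,046.27

$5,046.27


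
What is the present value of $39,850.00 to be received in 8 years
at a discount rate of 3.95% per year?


Formula: PV = FV / (1 + r)^n
Substituting: PV = $39,850.00 / (1 + 0.0395)^8
Discount factor: (1.0395)^8 = 1.363314
PV = $39,850.00 / 1.363314 = $29,230.24

$29,230.24


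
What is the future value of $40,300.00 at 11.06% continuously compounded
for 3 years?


Formula: FV = P * e^(r*t)
Exponent: r*t = 0.1106 * 3 = 0.3318
e^(0.3318) = 1.393474
FV = $40,300.00 * 1.393474 = $56,157.01

$56,157.01


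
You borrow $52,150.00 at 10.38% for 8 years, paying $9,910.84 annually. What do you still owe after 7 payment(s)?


Formula: Balance = PV*(1+r)^k - PMT*((1+r)^k - 1)/r
Growth: (1 + 0.1038)^7 = 1.996332
Accumulated factor: ((1+r)^k - 1)/r = 9.598572
Balance = $52,150.00 * 1.996332 - $9,910.84 * 9.598572
Balance = $8,978.79

$8,978.79


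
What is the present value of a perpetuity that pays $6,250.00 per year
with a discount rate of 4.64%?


Formula: PV = C / r
Substituting: PV = $6,250.00 / 0.0464
PV = $134,698.28

$134,698.28


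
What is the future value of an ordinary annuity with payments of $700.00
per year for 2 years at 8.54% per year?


Formula: FV = PMT * ((1+r)^n - 1) / r
Growth factor: (1 + 0.0854)^2 = 1.178093
Numerator: 1.178093 - 1 = 0.178093
FV = $700.00 * 0.178093 / 0.0854 = $1,459.78

$1,459.78


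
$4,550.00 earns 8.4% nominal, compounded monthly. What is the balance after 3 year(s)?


Formula: FV = P * (1 + r/m)^(m*t)
Period rate: r/m = 0.084 / 12 = 0.007
Total periods: m*t = 12 * 3 = 36
Growth factor: (1 + 0.007)^36 = 1.285467
FV = $4,550.00 * 1.285467 = $5,848.87

$5,848.87


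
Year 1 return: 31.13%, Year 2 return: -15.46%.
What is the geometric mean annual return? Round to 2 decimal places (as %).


Formula: Geometric mean = ((1+r1)*(1+r2))^(1/2) - 1
Product: (1 + 0.3113) * (1 + -0.1546) = 1.3113 * 0.8454 = 1.108573
Square root: 1.108573^0.5 = 1.052888
Geometric mean = 1.052888 - 1 = 0.052888
As percentage: 5.29%

5.29%


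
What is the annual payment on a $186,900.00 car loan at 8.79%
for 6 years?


Formula: PMT = PV * r / (1 - (1+r)^(-n))
Denominator: 1 - (1 + 0.0879)^(-6) = 0.396793
Numerator: $186,900.00 * 0.0879 = 16428.51
PMT = 16428.51 / 0.396793 = $41,403.19

$41,403.19


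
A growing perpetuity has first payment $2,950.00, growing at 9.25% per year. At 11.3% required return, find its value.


Formula: PV = C / (r - g)
Spread: r - g = 0.113 - 0.0925 = 0.0205
Substituting: PV = $2,950.00 / 0.0205
PV = $143,902.44

$143,902.44


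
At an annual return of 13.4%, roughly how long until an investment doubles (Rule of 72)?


Formula: Years ≈ 72 / r
Substituting: Years ≈ 72 / 13.4
Years ≈ 5.4

5.4 years


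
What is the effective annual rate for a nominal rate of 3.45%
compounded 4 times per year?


Formula: EAR = (1 + r/m)^m - 1
Period rate: r/m = 0.0345 / 4 = 0.008625
Compounding: (1 + 0.008625)^4 = 1.034949
EAR = 1.034949 - 1 = 0.034949

0.034949


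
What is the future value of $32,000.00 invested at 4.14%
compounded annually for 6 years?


Formula: FV = P * (1 + r)^n
Substituting: FV = $32,000.00 * (1 + 0.0414)^6
Growth factor: (1.0414)^6 = 1.275573
FV = $32,000.00 * 1.275573 = $40,818.35

$40,818.35


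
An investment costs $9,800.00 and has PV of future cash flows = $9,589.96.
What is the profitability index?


Formula: PI = PV(cash flows) / initial investment
Substituting: PI = $9,589.96 / $9,800.00
PI = 0.9786

0.9786


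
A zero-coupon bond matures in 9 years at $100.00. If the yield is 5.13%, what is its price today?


Formula: Price = FV / (1 + r)^n
Substituting: Price = $100.00 / (1 + 0.0513)^9
Discount factor: (1.0513)^9 = 1.5687
Price = $100.00 / 1.5687 = $63.75

$63.75


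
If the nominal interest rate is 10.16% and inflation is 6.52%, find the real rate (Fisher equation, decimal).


Formula: (1 + r_real) = (1 + r_nom) / (1 + inflation)
Substituting: (1 + r_real) = 1.1016 / 1.0652
(1 + r_real) = 1.034172
r_real = 1.034172 - 1 = 0.034172

0.034172


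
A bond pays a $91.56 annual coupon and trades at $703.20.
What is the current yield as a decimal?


Formula: Current yield = annual coupon / price
Substituting: CY = $91.56 / $703.20
CY = 0.130205

0.130205


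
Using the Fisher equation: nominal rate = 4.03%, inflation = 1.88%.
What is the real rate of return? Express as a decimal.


Formula: (1 + r_real) = (1 + r_nom) / (1 + inflation)
Substituting: (1 + r_real) = 1.0403 / 1.0188
(1 + r_real) = 1.021103
r_real = 1.021103 - 1 = 0.021103

0.021103


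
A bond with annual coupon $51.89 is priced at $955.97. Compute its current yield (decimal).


Formula: Current yield = annual coupon / price
Substituting: CY = $51.89 / $955.97
CY = 0.05428

0.05428


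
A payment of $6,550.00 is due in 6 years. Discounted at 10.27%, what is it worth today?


Formula: PV = FV / (1 + r)^n
Substituting: PV = $6,550.00 / (1 + 0.1027)^6
Discount factor: (1.1027)^6 = 1.797812
PV = $6,550.00 / 1.797812 = $3,643.32

$3,643.32


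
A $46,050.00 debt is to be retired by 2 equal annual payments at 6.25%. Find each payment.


Formula: PMT = PV * r / (1 - (1+r)^(-n))
Denominator: 1 - (1 + 0.0625)^(-2) = 0.114187
Numerator: $46,050.00 * 0.0625 = 2878.125
PMT = 2878.125 / 0.114187 = $25,205.40

$25,205.40


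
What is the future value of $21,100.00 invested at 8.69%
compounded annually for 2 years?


Formula: FV = P * (1 + r)^n
Substituting: FV = $21,100.00 * (1 + 0.0869)^2
Growth factor: (1.0869)^2 = 1.181352
FV = $21,100.00 * 1.181352 = $24,926.52

$24,926.52


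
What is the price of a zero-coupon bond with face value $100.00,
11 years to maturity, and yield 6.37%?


Formula: Price = FV / (1 + r)^n
Substituting: Price = $100.00 / (1 + 0.0637)^11
Discount factor: (1.0637)^11 = 1.972472
Price = $100.00 / 1.972472 = $50.70

$50.70


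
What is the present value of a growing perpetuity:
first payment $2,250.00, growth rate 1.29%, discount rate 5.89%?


Formula: PV = C / (r - g)
Spread: r - g = 0.0589 - 0.0129 = 0.046
Substituting: PV = $2,250.00 / 0.046
PV = $48,913.04

$48,913.04


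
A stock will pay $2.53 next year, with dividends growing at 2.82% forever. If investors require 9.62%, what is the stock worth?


Formula: P = D1 / (r - g)
Spread: r - g = 0.0962 - 0.0282 = 0.068
Substituting: P = $2.53 / 0.068
P = $37.21

$37.21


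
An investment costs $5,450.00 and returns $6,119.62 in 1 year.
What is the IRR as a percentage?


Formula: IRR = C1/C0 - 1
Substituting: IRR = $6,119.62 / $5,450.00 - 1
Ratio: 1.122866 - 1 = 0.122866
IRR = 12.2866%

12.2866%


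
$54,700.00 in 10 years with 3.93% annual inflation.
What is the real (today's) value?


Formula: Real value = nominal / (1 + inflation)^years
Price level: (1 + 0.0393)^10 = 1.470311
Real value = $54,700.00 / 1.470311 = $37,203.01

$37,203.01


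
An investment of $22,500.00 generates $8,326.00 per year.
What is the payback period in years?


Formula: Payback = investment / annual cash flow
Substituting: Payback = $22,500.00 / $8,326.00
Payback = 2.7024 years

2.7024 years


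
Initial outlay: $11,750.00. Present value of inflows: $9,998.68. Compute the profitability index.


Formula: PI = PV(cash flows) / initial investment
Substituting: PI = $9,998.68 / $11,750.00
PI = 0.851

0.851


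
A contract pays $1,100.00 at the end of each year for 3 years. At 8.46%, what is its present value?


Formula: PV = PMT * (1 - (1+r)^(-n)) / r
Discount factor: (1 + 0.0846)^(-3) = 0.783775
Bracket: 1 - 0.783775 = 0.216225
PV = $1,100.00 * 0.216225 / 0.0846 = $2,811.44

$2,811.44


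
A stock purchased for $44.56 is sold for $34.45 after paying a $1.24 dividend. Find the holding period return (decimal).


Formula: HPR = (P1 - P0 + D) / P0
Gain: $34.45 - $44.56 + $1.24 = -$8.87
HPR = -$8.87 / $44.56 = -0.1991

-0.1991


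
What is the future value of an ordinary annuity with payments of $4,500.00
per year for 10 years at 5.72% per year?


Formula: FV = PMT * ((1+r)^n - 1) / r
Growth factor: (1 + 0.0572)^10 = 1.744101
Numerator: 1.744101 - 1 = 0.744101
FV = $4,500.00 * 0.744101 / 0.0572 = $58,539.39

$58,539.39


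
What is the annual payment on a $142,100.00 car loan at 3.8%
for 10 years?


Formula: PMT = PV * r / (1 - (1+r)^(-n))
Denominator: 1 - (1 + 0.038)^(-10) = 0.311306
Numerator: $142,100.00 * 0.038 = 5399.8
PMT = 5399.8 / 0.311306 = $17,345.65

$17,345.65


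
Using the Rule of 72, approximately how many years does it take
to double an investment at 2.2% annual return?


Formula: Years ≈ 72 / r
Substituting: Years ≈ 72 / 2.2
Years ≈ 32.7

32.7 years


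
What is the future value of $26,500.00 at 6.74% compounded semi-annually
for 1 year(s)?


Formula: FV = P * (1 + r/m)^(m*t)
Period rate: r/m = 0.0674 / 2 = 0.0337
Total periods: m*t = 2 * 1 = 2
Growth factor: (1 + 0.0337)^2 = 1.068536
FV = $26,500.00 * 1.068536 = $28,316.20

$28,316.20


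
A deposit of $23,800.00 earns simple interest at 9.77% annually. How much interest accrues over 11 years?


Formula: I = P * r * t
Substituting: I = $23,800.00 * 0.0977 * 11
Step: I = $23,800.00 * 1.0747
I = $25,577.86

$25,577.86


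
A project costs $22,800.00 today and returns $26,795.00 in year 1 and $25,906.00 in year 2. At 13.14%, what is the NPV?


Formula: NPV = C0 + C1/(1+r) + C2/(1+r)^2
Discount C1: $26,795.00 / (1 + 0.1314) = $23,683.05
Discount C2: $25,906.00 / (1 + 0.1314)^2 = $20,238.02
NPV = -$22,800.00 + $23,683.05 + $20,238.02 = $21,121.07

$21,121.07


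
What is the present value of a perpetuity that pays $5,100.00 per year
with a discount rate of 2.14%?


Formula: PV = C / r
Substituting: PV = $5,100.00 / 0.0214
PV = $238,317.76

$238,317.76


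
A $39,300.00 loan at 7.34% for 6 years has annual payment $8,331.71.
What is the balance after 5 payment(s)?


Formula: Balance = PV*(1+r)^k - PMT*((1+r)^k - 1)/r
Growth: (1 + 0.0734)^5 = 1.424977
Accumulated factor: ((1+r)^k - 1)/r = 5.789882
Balance = $39,300.00 * 1.424977 - $8,331.71 * 5.789882
Balance = $7,761.99

$7,761.99


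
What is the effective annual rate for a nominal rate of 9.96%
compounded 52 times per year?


Formula: EAR = (1 + r/m)^m - 1
Period rate: r/m = 0.0996 / 52 = 0.001915
Compounding: (1 + 0.001915)^52 = 1.104624
EAR = 1.104624 - 1 = 0.104624

0.104624


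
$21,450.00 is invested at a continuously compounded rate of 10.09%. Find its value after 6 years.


Formula: FV = P * e^(r*t)
Exponent: r*t = 0.1009 * 6 = 0.6054
e^(0.6054) = 1.831985
FV = $21,450.00 * 1.831985 = $39,296.08

$39,296.08


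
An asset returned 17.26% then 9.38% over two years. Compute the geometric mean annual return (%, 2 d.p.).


Formula: Geometric mean = ((1+r1)*(1+r2))^(1/2) - 1
Product: (1 + 0.1726) * (1 + 0.0938) = 1.1726 * 1.0938 = 1.28259
Square root: 1.28259^0.5 = 1.132515
Geometric mean = 1.132515 - 1 = 0.132515
As percentage: 13.25%

13.25%


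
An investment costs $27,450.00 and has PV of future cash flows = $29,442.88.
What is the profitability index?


Formula: PI = PV(cash flows) / initial investment
Substituting: PI = $29,442.88 / $27,450.00
PI = 1.0726

1.0726
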